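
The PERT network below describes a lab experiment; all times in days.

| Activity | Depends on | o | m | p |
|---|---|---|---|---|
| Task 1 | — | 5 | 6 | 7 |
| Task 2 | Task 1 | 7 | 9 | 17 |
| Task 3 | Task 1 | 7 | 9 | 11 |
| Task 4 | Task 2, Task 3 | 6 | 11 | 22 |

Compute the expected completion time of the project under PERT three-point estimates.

28 days

te_Task 1 = (5 + 4·6 + 7)/6 = 36/6 = 6
te_Task 2 = (7 + 4·9 + 17)/6 = 60/6 = 10
te_Task 3 = (7 + 4·9 + 11)/6 = 54/6 = 9
te_Task 4 = (6 + 4·11 + 22)/6 = 72/6 = 12

Forward pass:
ES_Task 1 = 0; EF_Task 1 = 6
ES_Task 2 = 6; EF_Task 2 = 6+10 = 16
ES_Task 3 = 6; EF_Task 3 = 6+9 = 15
ES_Task 4 = max(EF_Task 2=16, EF_Task 3=15) = 16; EF_Task 4 = 16+12 = 28
Expected project duration μ = 28 days. Critical path: Task 1 → Task 2 → Task 4.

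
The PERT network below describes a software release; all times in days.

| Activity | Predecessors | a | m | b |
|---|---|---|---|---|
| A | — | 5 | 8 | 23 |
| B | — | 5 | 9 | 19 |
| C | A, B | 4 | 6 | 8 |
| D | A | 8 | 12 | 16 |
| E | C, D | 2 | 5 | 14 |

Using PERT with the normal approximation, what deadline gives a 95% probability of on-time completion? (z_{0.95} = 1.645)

34.3 days

te_A = (5 + 4·8 + 23)/6 = 60/6 = 10; σ²_A = ((23−5)/6)² = 9.000
te_B = (5 + 4·9 + 19)/6 = 60/6 = 10; σ²_B = ((19−5)/6)² = 5.444
te_C = (4 + 4·6 + 8)/6 = 36/6 = 6; σ²_C = ((8−4)/6)² = 0.444
te_D = (8 + 4·12 + 16)/6 = 72/6 = 12; σ²_D = ((16−8)/6)² = 1.778
te_E = (2 + 4·5 + 14)/6 = 36/6 = 6; σ²_E = ((14−2)/6)² = 4.000

Forward pass:
ES_A = 0; EF_A = 10
ES_B = 0; EF_B = 10
ES_C = max(EF_A=10, EF_B=10) = 10; EF_C = 10+6 = 16
ES_D = 10; EF_D = 10+12 = 22
ES_E = max(EF_C=16, EF_D=22) = 22; EF_E = 22+6 = 28
Expected project duration μ = 28 days. Critical path: A → D → E.

Variance along critical path = 9.000 + 1.778 + 4.000 = 14.778; σ = 3.844 days.
D = μ + z·σ = 28 + 1.645·3.844 = 34.3 days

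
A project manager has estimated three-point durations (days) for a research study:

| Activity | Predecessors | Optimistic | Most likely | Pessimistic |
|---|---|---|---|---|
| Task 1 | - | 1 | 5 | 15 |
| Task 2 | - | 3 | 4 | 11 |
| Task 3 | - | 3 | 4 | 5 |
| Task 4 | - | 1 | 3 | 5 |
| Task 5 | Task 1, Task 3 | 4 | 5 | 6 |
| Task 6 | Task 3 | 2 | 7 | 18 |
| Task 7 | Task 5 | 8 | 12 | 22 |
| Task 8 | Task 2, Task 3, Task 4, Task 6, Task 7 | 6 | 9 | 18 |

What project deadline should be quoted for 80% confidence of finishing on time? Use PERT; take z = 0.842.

te_Task 1 = (1 + 4·5 + 15)/6 = 36/6 = 6; σ²_Task 1 = ((15−1)/6)² = 5.444
te_Task 2 = (3 + 4·4 + 11)/6 = 30/6 = 5; σ²_Task 2 = ((11−3)/6)² = 1.778
te_Task 3 = (3 + 4·4 + 5)/6 = 24/6 = 4; σ²_Task 3 = ((5−3)/6)² = 0.111
te_Task 4 = (1 + 4·3 + 5)/6 = 18/6 = 3; σ²_Task 4 = ((5−1)/6)² = 0.444
te_Task 5 = (4 + 4·5 + 6)/6 = 30/6 = 5; σ²_Task 5 = ((6−4)/6)² = 0.111
te_Task 6 = (2 + 4·7 + 18)/6 = 48/6 = 8; σ²_Task 6 = ((18−2)/6)² = 7.111
te_Task 7 = (8 + 4·12 + 22)/6 = 78/6 = 13; σ²_Task 7 = ((22−8)/6)² = 5.444
te_Task 8 = (6 + 4·9 + 18)/6 = 60/6 = 10; σ²_Task 8 = ((18−6)/6)² = 4.000

Forward pass:
ES_Task 1 = 0; EF_Task 1 = 6
ES_Task 2 = 0; EF_Task 2 = 5
ES_Task 3 = 0; EF_Task 3 = 4
ES_Task 4 = 0; EF_Task 4 = 3
ES_Task 5 = max(EF_Task 1=6, EF_Task 3=4) = 6; EF_Task 5 = 6+5 = 11
ES_Task 6 = 4; EF_Task 6 = 4+8 = 12
ES_Task 7 = 11; EF_Task 7 = 11+13 = 24
ES_Task 8 = max(EF_Task 2=5, EF_Task 3=4, EF_Task 4=3, EF_Task 6=12, EF_Task 7=24) = 24; EF_Task 8 = 24+10 = 34
Expected project duration μ = 34 days. Critical path: Task 1 → Task 5 → Task 7 → Task 8.

Variance along critical path = 5.444 + 0.111 + 5.444 + 4.000 = 15.000; σ = 3.873 days.
D = μ + z·σ = 34 + 0.842·3.873 = 37.3 days

37.3 days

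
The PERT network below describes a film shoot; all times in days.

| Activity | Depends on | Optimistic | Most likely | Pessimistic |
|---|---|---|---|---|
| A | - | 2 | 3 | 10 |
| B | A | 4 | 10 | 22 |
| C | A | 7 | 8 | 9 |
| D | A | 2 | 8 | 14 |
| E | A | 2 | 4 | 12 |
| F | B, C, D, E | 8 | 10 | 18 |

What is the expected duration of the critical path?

te_A = (2 + 4·3 + 10)/6 = 24/6 = 4
te_B = (4 + 4·10 + 22)/6 = 66/6 = 11
te_C = (7 + 4·8 + 9)/6 = 48/6 = 8
te_D = (2 + 4·8 + 14)/6 = 48/6 = 8
te_E = (2 + 4·4 + 12)/6 = 30/6 = 5
te_F = (8 + 4·10 + 18)/6 = 66/6 = 11

Forward pass:
ES_A = 0; EF_A = 4
ES_B = 4; EF_B = 4+11 = 15
ES_C = 4; EF_C = 4+8 = 12
ES_D = 4; EF_D = 4+8 = 12
ES_E = 4; EF_E = 4+5 = 9
ES_F = max(EF_B=15, EF_C=12, EF_D=12, EF_E=9) = 15; EF_F = 15+11 = 26
Expected project duration μ = 26 days. Critical path: A → B → F.

26 days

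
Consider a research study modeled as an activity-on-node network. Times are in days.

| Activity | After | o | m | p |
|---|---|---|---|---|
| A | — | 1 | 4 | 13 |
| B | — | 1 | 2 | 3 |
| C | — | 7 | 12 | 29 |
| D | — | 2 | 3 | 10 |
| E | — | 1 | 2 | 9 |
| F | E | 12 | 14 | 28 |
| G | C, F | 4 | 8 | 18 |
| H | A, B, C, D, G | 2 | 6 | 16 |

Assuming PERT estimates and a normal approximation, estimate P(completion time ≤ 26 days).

0.021

te_A = (1 + 4·4 + 13)/6 = 30/6 = 5; σ²_A = ((13−1)/6)² = 4.000
te_B = (1 + 4·2 + 3)/6 = 12/6 = 2; σ²_B = ((3−1)/6)² = 0.111
te_C = (7 + 4·12 + 29)/6 = 84/6 = 14; σ²_C = ((29−7)/6)² = 13.444
te_D = (2 + 4·3 + 10)/6 = 24/6 = 4; σ²_D = ((10−2)/6)² = 1.778
te_E = (1 + 4·2 + 9)/6 = 18/6 = 3; σ²_E = ((9−1)/6)² = 1.778
te_F = (12 + 4·14 + 28)/6 = 96/6 = 16; σ²_F = ((28−12)/6)² = 7.111
te_G = (4 + 4·8 + 18)/6 = 54/6 = 9; σ²_G = ((18−4)/6)² = 5.444
te_H = (2 + 4·6 + 16)/6 = 42/6 = 7; σ²_H = ((16−2)/6)² = 5.444

Forward pass:
ES_A = 0; EF_A = 5
ES_B = 0; EF_B = 2
ES_C = 0; EF_C = 14
ES_D = 0; EF_D = 4
ES_E = 0; EF_E = 3
ES_F = 3; EF_F = 3+16 = 19
ES_G = max(EF_C=14, EF_F=19) = 19; EF_G = 19+9 = 28
ES_H = max(EF_A=5, EF_B=2, EF_C=14, EF_D=4, EF_G=28) = 28; EF_H = 28+7 = 35
Expected project duration μ = 35 days. Critical path: E → F → G → H.

Variance along critical path = 1.778 + 7.111 + 5.444 + 5.444 = 19.778; σ = √19.778 = 4.447 days.
Z = (26 − 35) / 4.447 = -2.024
P(T ≤ 26) = Φ(-2.024) ≈ 0.021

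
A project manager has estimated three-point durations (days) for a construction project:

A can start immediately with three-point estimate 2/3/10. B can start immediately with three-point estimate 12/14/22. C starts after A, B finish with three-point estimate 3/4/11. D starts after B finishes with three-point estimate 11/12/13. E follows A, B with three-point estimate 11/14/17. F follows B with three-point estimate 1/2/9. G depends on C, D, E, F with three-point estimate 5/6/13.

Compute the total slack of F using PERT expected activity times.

te_A = (2 + 4·3 + 10)/6 = 24/6 = 4
te_B = (12 + 4·14 + 22)/6 = 90/6 = 15
te_C = (3 + 4·4 + 11)/6 = 30/6 = 5
te_D = (11 + 4·12 + 13)/6 = 72/6 = 12
te_E = (11 + 4·14 + 17)/6 = 84/6 = 14
te_F = (1 + 4·2 + 9)/6 = 18/6 = 3
te_G = (5 + 4·6 + 13)/6 = 42/6 = 7

Forward pass:
ES_A = 0; EF_A = 4
ES_B = 0; EF_B = 15
ES_C = max(EF_A=4, EF_B=15) = 15; EF_C = 15+5 = 20
ES_D = 15; EF_D = 15+12 = 27
ES_E = max(EF_A=4, EF_B=15) = 15; EF_E = 15+14 = 29
ES_F = 15; EF_F = 15+3 = 18
ES_G = max(EF_C=20, EF_D=27, EF_E=29, EF_F=18) = 29; EF_G = 29+7 = 36
Expected project duration μ = 36 days. Critical path: B → E → G.

Backward pass:
LF_G = 36; LS_G = 36−7 = 29
LF_F = LS_G = 29; LS_F = 29−3 = 26
LF_E = LS_G = 29; LS_E = 29−14 = 15
LF_D = LS_G = 29; LS_D = 29−12 = 17
LF_C = LS_G = 29; LS_C = 29−5 = 24
LF_B = min(LS_C=24, LS_D=17, LS_E=15, LS_F=26) = 15; LS_B = 15−15 = 0
LF_A = min(LS_C=24, LS_E=15) = 15; LS_A = 15−4 = 11
Slack_F = LS_F − ES_F = 26 − 15 = 11

11 days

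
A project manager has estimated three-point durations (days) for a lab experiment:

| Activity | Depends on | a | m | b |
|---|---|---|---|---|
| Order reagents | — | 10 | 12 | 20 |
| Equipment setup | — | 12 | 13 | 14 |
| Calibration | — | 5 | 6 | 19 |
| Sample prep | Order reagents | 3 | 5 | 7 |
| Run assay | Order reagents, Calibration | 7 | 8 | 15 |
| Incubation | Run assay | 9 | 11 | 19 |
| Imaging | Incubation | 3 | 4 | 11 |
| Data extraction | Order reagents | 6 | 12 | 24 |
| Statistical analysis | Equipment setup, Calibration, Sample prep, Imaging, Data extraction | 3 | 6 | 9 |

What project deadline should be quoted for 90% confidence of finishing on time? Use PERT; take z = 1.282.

te_Order reagents = (10 + 4·12 + 20)/6 = 78/6 = 13; σ²_Order reagents = ((20−10)/6)² = 2.778
te_Equipment setup = (12 + 4·13 + 14)/6 = 78/6 = 13; σ²_Equipment setup = ((14−12)/6)² = 0.111
te_Calibration = (5 + 4·6 + 19)/6 = 48/6 = 8; σ²_Calibration = ((19−5)/6)² = 5.444
te_Sample prep = (3 + 4·5 + 7)/6 = 30/6 = 5; σ²_Sample prep = ((7−3)/6)² = 0.444
te_Run assay = (7 + 4·8 + 15)/6 = 54/6 = 9; σ²_Run assay = ((15−7)/6)² = 1.778
te_Incubation = (9 + 4·11 + 19)/6 = 72/6 = 12; σ²_Incubation = ((19−9)/6)² = 2.778
te_Imaging = (3 + 4·4 + 11)/6 = 30/6 = 5; σ²_Imaging = ((11−3)/6)² = 1.778
te_Data extraction = (6 + 4·12 + 24)/6 = 78/6 = 13; σ²_Data extraction = ((24−6)/6)² = 9.000
te_Statistical analysis = (3 + 4·6 + 9)/6 = 36/6 = 6; σ²_Statistical analysis = ((9−3)/6)² = 1.000

Forward pass:
ES_Order reagents = 0; EF_Order reagents = 13
ES_Equipment setup = 0; EF_Equipment setup = 13
ES_Calibration = 0; EF_Calibration = 8
ES_Sample prep = 13; EF_Sample prep = 13+5 = 18
ES_Run assay = max(EF_Order reagents=13, EF_Calibration=8) = 13; EF_Run assay = 13+9 = 22
ES_Incubation = 22; EF_Incubation = 22+12 = 34
ES_Imaging = 34; EF_Imaging = 34+5 = 39
ES_Data extraction = 13; EF_Data extraction = 13+13 = 26
ES_Statistical analysis = max(EF_Equipment setup=13, EF_Calibration=8, EF_Sample prep=18, EF_Imaging=39, EF_Data extraction=26) = 39; EF_Statistical analysis = 39+6 = 45
Expected project duration μ = 45 days. Critical path: Order reagents → Run assay → Incubation → Imaging → Statistical analysis.

Variance along critical path = 2.778 + 1.778 + 2.778 + 1.778 + 1.000 = 10.111; σ = 3.180 days.
D = μ + z·σ = 45 + 1.282·3.180 = 49.1 days

49.1 days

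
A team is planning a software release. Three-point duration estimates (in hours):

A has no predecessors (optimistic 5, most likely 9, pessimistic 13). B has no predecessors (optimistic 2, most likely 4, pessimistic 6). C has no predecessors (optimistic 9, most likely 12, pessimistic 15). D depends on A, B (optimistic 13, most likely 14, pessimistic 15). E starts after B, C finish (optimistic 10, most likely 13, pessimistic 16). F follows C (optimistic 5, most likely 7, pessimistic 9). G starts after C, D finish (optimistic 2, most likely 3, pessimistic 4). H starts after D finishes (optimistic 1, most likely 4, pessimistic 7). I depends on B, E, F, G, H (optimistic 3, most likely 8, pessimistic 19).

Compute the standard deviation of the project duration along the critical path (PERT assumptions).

3.16 hours

te_A = (5 + 4·9 + 13)/6 = 54/6 = 9; σ²_A = ((13−5)/6)² = 1.778
te_B = (2 + 4·4 + 6)/6 = 24/6 = 4; σ²_B = ((6−2)/6)² = 0.444
te_C = (9 + 4·12 + 15)/6 = 72/6 = 12; σ²_C = ((15−9)/6)² = 1.000
te_D = (13 + 4·14 + 15)/6 = 84/6 = 14; σ²_D = ((15−13)/6)² = 0.111
te_E = (10 + 4·13 + 16)/6 = 78/6 = 13; σ²_E = ((16−10)/6)² = 1.000
te_F = (5 + 4·7 + 9)/6 = 42/6 = 7; σ²_F = ((9−5)/6)² = 0.444
te_G = (2 + 4·3 + 4)/6 = 18/6 = 3; σ²_G = ((4−2)/6)² = 0.111
te_H = (1 + 4·4 + 7)/6 = 24/6 = 4; σ²_H = ((7−1)/6)² = 1.000
te_I = (3 + 4·8 + 19)/6 = 54/6 = 9; σ²_I = ((19−3)/6)² = 7.111

Forward pass:
ES_A = 0; EF_A = 9
ES_B = 0; EF_B = 4
ES_C = 0; EF_C = 12
ES_D = max(EF_A=9, EF_B=4) = 9; EF_D = 9+14 = 23
ES_E = max(EF_B=4, EF_C=12) = 12; EF_E = 12+13 = 25
ES_F = 12; EF_F = 12+7 = 19
ES_G = max(EF_C=12, EF_D=23) = 23; EF_G = 23+3 = 26
ES_H = 23; EF_H = 23+4 = 27
ES_I = max(EF_B=4, EF_E=25, EF_F=19, EF_G=26, EF_H=27) = 27; EF_I = 27+9 = 36
Expected project duration μ = 36 hours. Critical path: A → D → H → I.

Variance along critical path = 1.778 + 0.111 + 1.000 + 7.111 = 10.000
σ = √10.000 = 3.162 hours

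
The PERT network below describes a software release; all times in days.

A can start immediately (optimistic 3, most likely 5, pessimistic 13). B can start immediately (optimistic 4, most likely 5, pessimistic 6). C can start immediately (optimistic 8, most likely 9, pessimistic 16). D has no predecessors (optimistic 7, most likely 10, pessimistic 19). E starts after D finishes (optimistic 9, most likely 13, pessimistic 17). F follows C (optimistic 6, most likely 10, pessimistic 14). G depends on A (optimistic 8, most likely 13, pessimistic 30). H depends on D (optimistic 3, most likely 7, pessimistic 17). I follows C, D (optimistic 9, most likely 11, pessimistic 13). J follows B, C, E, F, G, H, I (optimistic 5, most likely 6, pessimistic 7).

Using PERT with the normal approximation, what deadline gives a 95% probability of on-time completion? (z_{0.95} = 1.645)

34.0 days

te_A = (3 + 4·5 + 13)/6 = 36/6 = 6; σ²_A = ((13−3)/6)² = 2.778
te_B = (4 + 4·5 + 6)/6 = 30/6 = 5; σ²_B = ((6−4)/6)² = 0.111
te_C = (8 + 4·9 + 16)/6 = 60/6 = 10; σ²_C = ((16−8)/6)² = 1.778
te_D = (7 + 4·10 + 19)/6 = 66/6 = 11; σ²_D = ((19−7)/6)² = 4.000
te_E = (9 + 4·13 + 17)/6 = 78/6 = 13; σ²_E = ((17−9)/6)² = 1.778
te_F = (6 + 4·10 + 14)/6 = 60/6 = 10; σ²_F = ((14−6)/6)² = 1.778
te_G = (8 + 4·13 + 30)/6 = 90/6 = 15; σ²_G = ((30−8)/6)² = 13.444
te_H = (3 + 4·7 + 17)/6 = 48/6 = 8; σ²_H = ((17−3)/6)² = 5.444
te_I = (9 + 4·11 + 13)/6 = 66/6 = 11; σ²_I = ((13−9)/6)² = 0.444
te_J = (5 + 4·6 + 7)/6 = 36/6 = 6; σ²_J = ((7−5)/6)² = 0.111

Forward pass:
ES_A = 0; EF_A = 6
ES_B = 0; EF_B = 5
ES_C = 0; EF_C = 10
ES_D = 0; EF_D = 11
ES_E = 11; EF_E = 11+13 = 24
ES_F = 10; EF_F = 10+10 = 20
ES_G = 6; EF_G = 6+15 = 21
ES_H = 11; EF_H = 11+8 = 19
ES_I = max(EF_C=10, EF_D=11) = 11; EF_I = 11+11 = 22
ES_J = max(EF_B=5, EF_C=10, EF_E=24, EF_F=20, EF_G=21, EF_H=19, EF_I=22) = 24; EF_J = 24+6 = 30
Expected project duration μ = 30 days. Critical path: D → E → J.

Variance along critical path = 4.000 + 1.778 + 0.111 = 5.889; σ = 2.427 days.
D = μ + z·σ = 30 + 1.645·2.427 = 34.0 days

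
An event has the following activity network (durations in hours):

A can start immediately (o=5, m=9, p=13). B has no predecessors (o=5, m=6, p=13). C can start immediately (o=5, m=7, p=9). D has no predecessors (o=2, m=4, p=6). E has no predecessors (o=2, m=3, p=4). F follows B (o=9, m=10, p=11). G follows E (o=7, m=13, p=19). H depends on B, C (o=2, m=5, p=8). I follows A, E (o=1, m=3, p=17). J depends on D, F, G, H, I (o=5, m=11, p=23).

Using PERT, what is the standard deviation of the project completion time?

te_A = (5 + 4·9 + 13)/6 = 54/6 = 9; σ²_A = ((13−5)/6)² = 1.778
te_B = (5 + 4·6 + 13)/6 = 42/6 = 7; σ²_B = ((13−5)/6)² = 1.778
te_C = (5 + 4·7 + 9)/6 = 42/6 = 7; σ²_C = ((9−5)/6)² = 0.444
te_D = (2 + 4·4 + 6)/6 = 24/6 = 4; σ²_D = ((6−2)/6)² = 0.444
te_E = (2 + 4·3 + 4)/6 = 18/6 = 3; σ²_E = ((4−2)/6)² = 0.111
te_F = (9 + 4·10 + 11)/6 = 60/6 = 10; σ²_F = ((11−9)/6)² = 0.111
te_G = (7 + 4·13 + 19)/6 = 78/6 = 13; σ²_G = ((19−7)/6)² = 4.000
te_H = (2 + 4·5 + 8)/6 = 30/6 = 5; σ²_H = ((8−2)/6)² = 1.000
te_I = (1 + 4·3 + 17)/6 = 30/6 = 5; σ²_I = ((17−1)/6)² = 7.111
te_J = (5 + 4·11 + 23)/6 = 72/6 = 12; σ²_J = ((23−5)/6)² = 9.000

Forward pass:
ES_A = 0; EF_A = 9
ES_B = 0; EF_B = 7
ES_C = 0; EF_C = 7
ES_D = 0; EF_D = 4
ES_E = 0; EF_E = 3
ES_F = 7; EF_F = 7+10 = 17
ES_G = 3; EF_G = 3+13 = 16
ES_H = max(EF_B=7, EF_C=7) = 7; EF_H = 7+5 = 12
ES_I = max(EF_A=9, EF_E=3) = 9; EF_I = 9+5 = 14
ES_J = max(EF_D=4, EF_F=17, EF_G=16, EF_H=12, EF_I=14) = 17; EF_J = 17+12 = 29
Expected project duration μ = 29 hours. Critical path: B → F → J.

Variance along critical path = 1.778 + 0.111 + 9.000 = 10.889
σ = √10.889 = 3.300 hours

3.30 hours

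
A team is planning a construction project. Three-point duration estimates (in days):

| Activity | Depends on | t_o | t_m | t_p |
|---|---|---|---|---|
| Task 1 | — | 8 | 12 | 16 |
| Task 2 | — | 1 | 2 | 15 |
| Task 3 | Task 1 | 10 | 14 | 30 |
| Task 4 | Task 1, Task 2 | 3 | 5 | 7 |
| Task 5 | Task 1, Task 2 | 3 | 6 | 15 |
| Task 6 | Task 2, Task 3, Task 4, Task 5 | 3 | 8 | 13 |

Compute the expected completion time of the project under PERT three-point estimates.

te_Task 1 = (8 + 4·12 + 16)/6 = 72/6 = 12
te_Task 2 = (1 + 4·2 + 15)/6 = 24/6 = 4
te_Task 3 = (10 + 4·14 + 30)/6 = 96/6 = 16
te_Task 4 = (3 + 4·5 + 7)/6 = 30/6 = 5
te_Task 5 = (3 + 4·6 + 15)/6 = 42/6 = 7
te_Task 6 = (3 + 4·8 + 13)/6 = 48/6 = 8

Forward pass:
ES_Task 1 = 0; EF_Task 1 = 12
ES_Task 2 = 0; EF_Task 2 = 4
ES_Task 3 = 12; EF_Task 3 = 12+16 = 28
ES_Task 4 = max(EF_Task 1=12, EF_Task 2=4) = 12; EF_Task 4 = 12+5 = 17
ES_Task 5 = max(EF_Task 1=12, EF_Task 2=4) = 12; EF_Task 5 = 12+7 = 19
ES_Task 6 = max(EF_Task 2=4, EF_Task 3=28, EF_Task 4=17, EF_Task 5=19) = 28; EF_Task 6 = 28+8 = 36
Expected project duration μ = 36 days. Critical path: Task 1 → Task 3 → Task 6.

36 days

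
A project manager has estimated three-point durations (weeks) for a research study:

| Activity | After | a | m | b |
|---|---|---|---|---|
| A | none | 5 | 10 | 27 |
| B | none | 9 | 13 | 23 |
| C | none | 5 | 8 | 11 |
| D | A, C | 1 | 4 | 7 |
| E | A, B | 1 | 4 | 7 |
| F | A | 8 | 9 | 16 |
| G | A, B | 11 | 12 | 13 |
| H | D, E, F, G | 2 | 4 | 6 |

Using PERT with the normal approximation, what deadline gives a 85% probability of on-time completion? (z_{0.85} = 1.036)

32.5 weeks

te_A = (5 + 4·10 + 27)/6 = 72/6 = 12; σ²_A = ((27−5)/6)² = 13.444
te_B = (9 + 4·13 + 23)/6 = 84/6 = 14; σ²_B = ((23−9)/6)² = 5.444
te_C = (5 + 4·8 + 11)/6 = 48/6 = 8; σ²_C = ((11−5)/6)² = 1.000
te_D = (1 + 4·4 + 7)/6 = 24/6 = 4; σ²_D = ((7−1)/6)² = 1.000
te_E = (1 + 4·4 + 7)/6 = 24/6 = 4; σ²_E = ((7−1)/6)² = 1.000
te_F = (8 + 4·9 + 16)/6 = 60/6 = 10; σ²_F = ((16−8)/6)² = 1.778
te_G = (11 + 4·12 + 13)/6 = 72/6 = 12; σ²_G = ((13−11)/6)² = 0.111
te_H = (2 + 4·4 + 6)/6 = 24/6 = 4; σ²_H = ((6−2)/6)² = 0.444

Forward pass:
ES_A = 0; EF_A = 12
ES_B = 0; EF_B = 14
ES_C = 0; EF_C = 8
ES_D = max(EF_A=12, EF_C=8) = 12; EF_D = 12+4 = 16
ES_E = max(EF_A=12, EF_B=14) = 14; EF_E = 14+4 = 18
ES_F = 12; EF_F = 12+10 = 22
ES_G = max(EF_A=12, EF_B=14) = 14; EF_G = 14+12 = 26
ES_H = max(EF_D=16, EF_E=18, EF_F=22, EF_G=26) = 26; EF_H = 26+4 = 30
Expected project duration μ = 30 weeks. Critical path: B → G → H.

Variance along critical path = 5.444 + 0.111 + 0.444 = 6.000; σ = 2.449 weeks.
D = μ + z·σ = 30 + 1.036·2.449 = 32.5 weeks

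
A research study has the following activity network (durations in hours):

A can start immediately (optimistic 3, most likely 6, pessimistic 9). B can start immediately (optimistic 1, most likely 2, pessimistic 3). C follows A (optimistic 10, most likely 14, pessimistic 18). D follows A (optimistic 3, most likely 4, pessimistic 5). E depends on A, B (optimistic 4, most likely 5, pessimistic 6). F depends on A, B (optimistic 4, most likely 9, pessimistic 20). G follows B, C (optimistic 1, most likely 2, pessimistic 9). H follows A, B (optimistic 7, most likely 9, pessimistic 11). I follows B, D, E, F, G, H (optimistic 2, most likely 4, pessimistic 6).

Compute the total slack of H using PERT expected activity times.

te_A = (3 + 4·6 + 9)/6 = 36/6 = 6
te_B = (1 + 4·2 + 3)/6 = 12/6 = 2
te_C = (10 + 4·14 + 18)/6 = 84/6 = 14
te_D = (3 + 4·4 + 5)/6 = 24/6 = 4
te_E = (4 + 4·5 + 6)/6 = 30/6 = 5
te_F = (4 + 4·9 + 20)/6 = 60/6 = 10
te_G = (1 + 4·2 + 9)/6 = 18/6 = 3
te_H = (7 + 4·9 + 11)/6 = 54/6 = 9
te_I = (2 + 4·4 + 6)/6 = 24/6 = 4

Forward pass:
ES_A = 0; EF_A = 6
ES_B = 0; EF_B = 2
ES_C = 6; EF_C = 6+14 = 20
ES_D = 6; EF_D = 6+4 = 10
ES_E = max(EF_A=6, EF_B=2) = 6; EF_E = 6+5 = 11
ES_F = max(EF_A=6, EF_B=2) = 6; EF_F = 6+10 = 16
ES_G = max(EF_B=2, EF_C=20) = 20; EF_G = 20+3 = 23
ES_H = max(EF_A=6, EF_B=2) = 6; EF_H = 6+9 = 15
ES_I = max(EF_B=2, EF_D=10, EF_E=11, EF_F=16, EF_G=23, EF_H=15) = 23; EF_I = 23+4 = 27
Expected project duration μ = 27 hours. Critical path: A → C → G → I.

Backward pass:
LF_I = 27; LS_I = 27−4 = 23
LF_H = LS_I = 23; LS_H = 23−9 = 14
LF_G = LS_I = 23; LS_G = 23−3 = 20
LF_F = LS_I = 23; LS_F = 23−10 = 13
LF_E = LS_I = 23; LS_E = 23−5 = 18
LF_D = LS_I = 23; LS_D = 23−4 = 19
LF_C = LS_G = 20; LS_C = 20−14 = 6
LF_B = min(LS_E=18, LS_F=13, LS_G=20, LS_H=14, LS_I=23) = 13; LS_B = 13−2 = 11
LF_A = min(LS_C=6, LS_D=19, LS_E=18, LS_F=13, LS_H=14) = 6; LS_A = 6−6 = 0
Slack_H = LS_H − ES_H = 14 − 6 = 8

8 hours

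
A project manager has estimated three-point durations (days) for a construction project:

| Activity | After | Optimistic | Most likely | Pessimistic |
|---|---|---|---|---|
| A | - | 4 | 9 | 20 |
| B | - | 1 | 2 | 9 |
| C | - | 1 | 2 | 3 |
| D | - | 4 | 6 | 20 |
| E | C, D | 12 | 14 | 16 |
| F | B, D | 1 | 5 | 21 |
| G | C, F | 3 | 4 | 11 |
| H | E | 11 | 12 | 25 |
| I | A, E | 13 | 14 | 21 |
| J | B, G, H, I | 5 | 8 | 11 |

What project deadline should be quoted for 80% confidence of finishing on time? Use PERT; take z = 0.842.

te_A = (4 + 4·9 + 20)/6 = 60/6 = 10; σ²_A = ((20−4)/6)² = 7.111
te_B = (1 + 4·2 + 9)/6 = 18/6 = 3; σ²_B = ((9−1)/6)² = 1.778
te_C = (1 + 4·2 + 3)/6 = 12/6 = 2; σ²_C = ((3−1)/6)² = 0.111
te_D = (4 + 4·6 + 20)/6 = 48/6 = 8; σ²_D = ((20−4)/6)² = 7.111
te_E = (12 + 4·14 + 16)/6 = 84/6 = 14; σ²_E = ((16−12)/6)² = 0.444
te_F = (1 + 4·5 + 21)/6 = 42/6 = 7; σ²_F = ((21−1)/6)² = 11.111
te_G = (3 + 4·4 + 11)/6 = 30/6 = 5; σ²_G = ((11−3)/6)² = 1.778
te_H = (11 + 4·12 + 25)/6 = 84/6 = 14; σ²_H = ((25−11)/6)² = 5.444
te_I = (13 + 4·14 + 21)/6 = 90/6 = 15; σ²_I = ((21−13)/6)² = 1.778
te_J = (5 + 4·8 + 11)/6 = 48/6 = 8; σ²_J = ((11−5)/6)² = 1.000

Forward pass:
ES_A = 0; EF_A = 10
ES_B = 0; EF_B = 3
ES_C = 0; EF_C = 2
ES_D = 0; EF_D = 8
ES_E = max(EF_C=2, EF_D=8) = 8; EF_E = 8+14 = 22
ES_F = max(EF_B=3, EF_D=8) = 8; EF_F = 8+7 = 15
ES_G = max(EF_C=2, EF_F=15) = 15; EF_G = 15+5 = 20
ES_H = 22; EF_H = 22+14 = 36
ES_I = max(EF_A=10, EF_E=22) = 22; EF_I = 22+15 = 37
ES_J = max(EF_B=3, EF_G=20, EF_H=36, EF_I=37) = 37; EF_J = 37+8 = 45
Expected project duration μ = 45 days. Critical path: D → E → I → J.

Variance along critical path = 7.111 + 0.444 + 1.778 + 1.000 = 10.333; σ = 3.215 days.
D = μ + z·σ = 45 + 0.842·3.215 = 47.7 days

47.7 days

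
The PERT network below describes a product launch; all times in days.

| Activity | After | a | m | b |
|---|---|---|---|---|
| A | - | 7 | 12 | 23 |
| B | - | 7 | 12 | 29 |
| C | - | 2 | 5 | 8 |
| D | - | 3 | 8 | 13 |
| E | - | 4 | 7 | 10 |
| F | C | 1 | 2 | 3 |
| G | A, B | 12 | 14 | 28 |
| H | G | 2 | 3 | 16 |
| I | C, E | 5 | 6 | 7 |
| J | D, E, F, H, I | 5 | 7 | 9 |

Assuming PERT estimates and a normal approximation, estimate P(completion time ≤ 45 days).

te_A = (7 + 4·12 + 23)/6 = 78/6 = 13; σ²_A = ((23−7)/6)² = 7.111
te_B = (7 + 4·12 + 29)/6 = 84/6 = 14; σ²_B = ((29−7)/6)² = 13.444
te_C = (2 + 4·5 + 8)/6 = 30/6 = 5; σ²_C = ((8−2)/6)² = 1.000
te_D = (3 + 4·8 + 13)/6 = 48/6 = 8; σ²_D = ((13−3)/6)² = 2.778
te_E = (4 + 4·7 + 10)/6 = 42/6 = 7; σ²_E = ((10−4)/6)² = 1.000
te_F = (1 + 4·2 + 3)/6 = 12/6 = 2; σ²_F = ((3−1)/6)² = 0.111
te_G = (12 + 4·14 + 28)/6 = 96/6 = 16; σ²_G = ((28−12)/6)² = 7.111
te_H = (2 + 4·3 + 16)/6 = 30/6 = 5; σ²_H = ((16−2)/6)² = 5.444
te_I = (5 + 4·6 + 7)/6 = 36/6 = 6; σ²_I = ((7−5)/6)² = 0.111
te_J = (5 + 4·7 + 9)/6 = 42/6 = 7; σ²_J = ((9−5)/6)² = 0.444

Forward pass:
ES_A = 0; EF_A = 13
ES_B = 0; EF_B = 14
ES_C = 0; EF_C = 5
ES_D = 0; EF_D = 8
ES_E = 0; EF_E = 7
ES_F = 5; EF_F = 5+2 = 7
ES_G = max(EF_A=13, EF_B=14) = 14; EF_G = 14+16 = 30
ES_H = 30; EF_H = 30+5 = 35
ES_I = max(EF_C=5, EF_E=7) = 7; EF_I = 7+6 = 13
ES_J = max(EF_D=8, EF_E=7, EF_F=7, EF_H=35, EF_I=13) = 35; EF_J = 35+7 = 42
Expected project duration μ = 42 days. Critical path: B → G → H → J.

Variance along critical path = 13.444 + 7.111 + 5.444 + 0.444 = 26.444; σ = √26.444 = 5.142 days.
Z = (45 − 42) / 5.142 = 0.583
P(T ≤ 45) = Φ(0.583) ≈ 0.720

0.720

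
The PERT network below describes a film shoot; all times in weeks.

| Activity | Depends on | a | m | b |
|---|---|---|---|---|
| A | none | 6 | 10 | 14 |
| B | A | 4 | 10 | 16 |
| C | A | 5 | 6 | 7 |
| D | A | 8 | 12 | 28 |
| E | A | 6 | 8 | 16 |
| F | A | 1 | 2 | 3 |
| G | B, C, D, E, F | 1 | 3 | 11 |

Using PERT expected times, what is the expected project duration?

28 weeks

te_A = (6 + 4·10 + 14)/6 = 60/6 = 10
te_B = (4 + 4·10 + 16)/6 = 60/6 = 10
te_C = (5 + 4·6 + 7)/6 = 36/6 = 6
te_D = (8 + 4·12 + 28)/6 = 84/6 = 14
te_E = (6 + 4·8 + 16)/6 = 54/6 = 9
te_F = (1 + 4·2 + 3)/6 = 12/6 = 2
te_G = (1 + 4·3 + 11)/6 = 24/6 = 4

Forward pass:
ES_A = 0; EF_A = 10
ES_B = 10; EF_B = 10+10 = 20
ES_C = 10; EF_C = 10+6 = 16
ES_D = 10; EF_D = 10+14 = 24
ES_E = 10; EF_E = 10+9 = 19
ES_F = 10; EF_F = 10+2 = 12
ES_G = max(EF_B=20, EF_C=16, EF_D=24, EF_E=19, EF_F=12) = 24; EF_G = 24+4 = 28
Expected project duration μ = 28 weeks. Critical path: A → D → G.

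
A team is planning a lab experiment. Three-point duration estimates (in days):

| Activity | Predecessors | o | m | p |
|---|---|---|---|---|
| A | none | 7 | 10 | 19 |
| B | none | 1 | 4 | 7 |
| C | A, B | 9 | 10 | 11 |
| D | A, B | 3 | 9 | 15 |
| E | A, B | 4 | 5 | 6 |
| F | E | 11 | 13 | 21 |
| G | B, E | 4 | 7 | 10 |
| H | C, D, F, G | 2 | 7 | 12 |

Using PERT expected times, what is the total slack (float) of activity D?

te_A = (7 + 4·10 + 19)/6 = 66/6 = 11
te_B = (1 + 4·4 + 7)/6 = 24/6 = 4
te_C = (9 + 4·10 + 11)/6 = 60/6 = 10
te_D = (3 + 4·9 + 15)/6 = 54/6 = 9
te_E = (4 + 4·5 + 6)/6 = 30/6 = 5
te_F = (11 + 4·13 + 21)/6 = 84/6 = 14
te_G = (4 + 4·7 + 10)/6 = 42/6 = 7
te_H = (2 + 4·7 + 12)/6 = 42/6 = 7

Forward pass:
ES_A = 0; EF_A = 11
ES_B = 0; EF_B = 4
ES_C = max(EF_A=11, EF_B=4) = 11; EF_C = 11+10 = 21
ES_D = max(EF_A=11, EF_B=4) = 11; EF_D = 11+9 = 20
ES_E = max(EF_A=11, EF_B=4) = 11; EF_E = 11+5 = 16
ES_F = 16; EF_F = 16+14 = 30
ES_G = max(EF_B=4, EF_E=16) = 16; EF_G = 16+7 = 23
ES_H = max(EF_C=21, EF_D=20, EF_F=30, EF_G=23) = 30; EF_H = 30+7 = 37
Expected project duration μ = 37 days. Critical path: A → E → F → H.

Backward pass:
LF_H = 37; LS_H = 37−7 = 30
LF_G = LS_H = 30; LS_G = 30−7 = 23
LF_F = LS_H = 30; LS_F = 30−14 = 16
LF_E = min(LS_F=16, LS_G=23) = 16; LS_E = 16−5 = 11
LF_D = LS_H = 30; LS_D = 30−9 = 21
LF_C = LS_H = 30; LS_C = 30−10 = 20
LF_B = min(LS_C=20, LS_D=21, LS_E=11, LS_G=23) = 11; LS_B = 11−4 = 7
LF_A = min(LS_C=20, LS_D=21, LS_E=11) = 11; LS_A = 11−11 = 0
Slack_D = LS_D − ES_D = 21 − 11 = 10

10 days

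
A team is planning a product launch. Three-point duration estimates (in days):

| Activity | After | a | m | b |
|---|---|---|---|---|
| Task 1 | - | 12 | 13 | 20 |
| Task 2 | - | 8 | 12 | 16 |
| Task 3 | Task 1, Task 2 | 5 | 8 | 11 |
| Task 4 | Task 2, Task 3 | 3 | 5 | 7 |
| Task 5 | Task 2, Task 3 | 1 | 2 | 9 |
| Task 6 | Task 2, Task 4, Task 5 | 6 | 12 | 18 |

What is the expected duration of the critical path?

39 days

te_Task 1 = (12 + 4·13 + 20)/6 = 84/6 = 14
te_Task 2 = (8 + 4·12 + 16)/6 = 72/6 = 12
te_Task 3 = (5 + 4·8 + 11)/6 = 48/6 = 8
te_Task 4 = (3 + 4·5 + 7)/6 = 30/6 = 5
te_Task 5 = (1 + 4·2 + 9)/6 = 18/6 = 3
te_Task 6 = (6 + 4·12 + 18)/6 = 72/6 = 12

Forward pass:
ES_Task 1 = 0; EF_Task 1 = 14
ES_Task 2 = 0; EF_Task 2 = 12
ES_Task 3 = max(EF_Task 1=14, EF_Task 2=12) = 14; EF_Task 3 = 14+8 = 22
ES_Task 4 = max(EF_Task 2=12, EF_Task 3=22) = 22; EF_Task 4 = 22+5 = 27
ES_Task 5 = max(EF_Task 2=12, EF_Task 3=22) = 22; EF_Task 5 = 22+3 = 25
ES_Task 6 = max(EF_Task 2=12, EF_Task 4=27, EF_Task 5=25) = 27; EF_Task 6 = 27+12 = 39
Expected project duration μ = 39 days. Critical path: Task 1 → Task 3 → Task 4 → Task 6.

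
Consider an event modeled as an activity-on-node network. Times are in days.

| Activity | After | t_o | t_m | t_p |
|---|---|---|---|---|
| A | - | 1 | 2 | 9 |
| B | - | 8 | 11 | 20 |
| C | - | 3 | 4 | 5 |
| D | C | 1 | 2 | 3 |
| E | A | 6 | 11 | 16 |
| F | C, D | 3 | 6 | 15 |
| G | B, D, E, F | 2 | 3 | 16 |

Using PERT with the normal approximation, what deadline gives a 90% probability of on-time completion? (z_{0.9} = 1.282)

te_A = (1 + 4·2 + 9)/6 = 18/6 = 3; σ²_A = ((9−1)/6)² = 1.778
te_B = (8 + 4·11 + 20)/6 = 72/6 = 12; σ²_B = ((20−8)/6)² = 4.000
te_C = (3 + 4·4 + 5)/6 = 24/6 = 4; σ²_C = ((5−3)/6)² = 0.111
te_D = (1 + 4·2 + 3)/6 = 12/6 = 2; σ²_D = ((3−1)/6)² = 0.111
te_E = (6 + 4·11 + 16)/6 = 66/6 = 11; σ²_E = ((16−6)/6)² = 2.778
te_F = (3 + 4·6 + 15)/6 = 42/6 = 7; σ²_F = ((15−3)/6)² = 4.000
te_G = (2 + 4·3 + 16)/6 = 30/6 = 5; σ²_G = ((16−2)/6)² = 5.444

Forward pass:
ES_A = 0; EF_A = 3
ES_B = 0; EF_B = 12
ES_C = 0; EF_C = 4
ES_D = 4; EF_D = 4+2 = 6
ES_E = 3; EF_E = 3+11 = 14
ES_F = max(EF_C=4, EF_D=6) = 6; EF_F = 6+7 = 13
ES_G = max(EF_B=12, EF_D=6, EF_E=14, EF_F=13) = 14; EF_G = 14+5 = 19
Expected project duration μ = 19 days. Critical path: A → E → G.

Variance along critical path = 1.778 + 2.778 + 5.444 = 10.000; σ = 3.162 days.
D = μ + z·σ = 19 + 1.282·3.162 = 23.1 days

23.1 days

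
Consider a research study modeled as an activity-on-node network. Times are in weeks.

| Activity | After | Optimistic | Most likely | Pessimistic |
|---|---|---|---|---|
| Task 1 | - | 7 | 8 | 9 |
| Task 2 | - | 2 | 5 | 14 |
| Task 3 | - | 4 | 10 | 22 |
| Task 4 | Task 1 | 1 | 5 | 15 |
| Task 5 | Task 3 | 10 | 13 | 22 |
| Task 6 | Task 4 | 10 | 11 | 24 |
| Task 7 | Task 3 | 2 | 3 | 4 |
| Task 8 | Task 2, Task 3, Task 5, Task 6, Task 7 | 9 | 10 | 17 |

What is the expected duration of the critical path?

38 weeks

te_Task 1 = (7 + 4·8 + 9)/6 = 48/6 = 8
te_Task 2 = (2 + 4·5 + 14)/6 = 36/6 = 6
te_Task 3 = (4 + 4·10 + 22)/6 = 66/6 = 11
te_Task 4 = (1 + 4·5 + 15)/6 = 36/6 = 6
te_Task 5 = (10 + 4·13 + 22)/6 = 84/6 = 14
te_Task 6 = (10 + 4·11 + 24)/6 = 78/6 = 13
te_Task 7 = (2 + 4·3 + 4)/6 = 18/6 = 3
te_Task 8 = (9 + 4·10 + 17)/6 = 66/6 = 11

Forward pass:
ES_Task 1 = 0; EF_Task 1 = 8
ES_Task 2 = 0; EF_Task 2 = 6
ES_Task 3 = 0; EF_Task 3 = 11
ES_Task 4 = 8; EF_Task 4 = 8+6 = 14
ES_Task 5 = 11; EF_Task 5 = 11+14 = 25
ES_Task 6 = 14; EF_Task 6 = 14+13 = 27
ES_Task 7 = 11; EF_Task 7 = 11+3 = 14
ES_Task 8 = max(EF_Task 2=6, EF_Task 3=11, EF_Task 5=25, EF_Task 6=27, EF_Task 7=14) = 27; EF_Task 8 = 27+11 = 38
Expected project duration μ = 38 weeks. Critical path: Task 1 → Task 4 → Task 6 → Task 8.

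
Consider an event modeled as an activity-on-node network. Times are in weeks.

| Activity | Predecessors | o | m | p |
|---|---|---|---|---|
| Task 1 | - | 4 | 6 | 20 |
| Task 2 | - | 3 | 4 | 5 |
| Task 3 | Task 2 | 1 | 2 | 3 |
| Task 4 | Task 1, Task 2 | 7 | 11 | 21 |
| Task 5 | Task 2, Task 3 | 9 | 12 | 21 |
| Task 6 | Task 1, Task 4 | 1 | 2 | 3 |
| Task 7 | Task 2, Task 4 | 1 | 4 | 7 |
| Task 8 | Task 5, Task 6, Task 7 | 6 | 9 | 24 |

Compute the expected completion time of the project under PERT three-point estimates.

35 weeks

te_Task 1 = (4 + 4·6 + 20)/6 = 48/6 = 8
te_Task 2 = (3 + 4·4 + 5)/6 = 24/6 = 4
te_Task 3 = (1 + 4·2 + 3)/6 = 12/6 = 2
te_Task 4 = (7 + 4·11 + 21)/6 = 72/6 = 12
te_Task 5 = (9 + 4·12 + 21)/6 = 78/6 = 13
te_Task 6 = (1 + 4·2 + 3)/6 = 12/6 = 2
te_Task 7 = (1 + 4·4 + 7)/6 = 24/6 = 4
te_Task 8 = (6 + 4·9 + 24)/6 = 66/6 = 11

Forward pass:
ES_Task 1 = 0; EF_Task 1 = 8
ES_Task 2 = 0; EF_Task 2 = 4
ES_Task 3 = 4; EF_Task 3 = 4+2 = 6
ES_Task 4 = max(EF_Task 1=8, EF_Task 2=4) = 8; EF_Task 4 = 8+12 = 20
ES_Task 5 = max(EF_Task 2=4, EF_Task 3=6) = 6; EF_Task 5 = 6+13 = 19
ES_Task 6 = max(EF_Task 1=8, EF_Task 4=20) = 20; EF_Task 6 = 20+2 = 22
ES_Task 7 = max(EF_Task 2=4, EF_Task 4=20) = 20; EF_Task 7 = 20+4 = 24
ES_Task 8 = max(EF_Task 5=19, EF_Task 6=22, EF_Task 7=24) = 24; EF_Task 8 = 24+11 = 35
Expected project duration μ = 35 weeks. Critical path: Task 1 → Task 4 → Task 7 → Task 8.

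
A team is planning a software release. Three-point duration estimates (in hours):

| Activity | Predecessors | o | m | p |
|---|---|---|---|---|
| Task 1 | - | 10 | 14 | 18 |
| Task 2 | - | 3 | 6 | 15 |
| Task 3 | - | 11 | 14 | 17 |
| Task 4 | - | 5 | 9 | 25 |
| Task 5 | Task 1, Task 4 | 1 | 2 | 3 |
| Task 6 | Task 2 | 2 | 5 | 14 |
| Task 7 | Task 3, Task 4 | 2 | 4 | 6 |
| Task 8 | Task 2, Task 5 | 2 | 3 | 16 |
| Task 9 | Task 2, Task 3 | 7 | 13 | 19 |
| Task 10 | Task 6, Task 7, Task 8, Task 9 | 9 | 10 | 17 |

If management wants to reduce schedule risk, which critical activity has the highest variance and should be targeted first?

Task 9

te_Task 1 = (10 + 4·14 + 18)/6 = 84/6 = 14; σ²_Task 1 = ((18−10)/6)² = 1.778
te_Task 2 = (3 + 4·6 + 15)/6 = 42/6 = 7; σ²_Task 2 = ((15−3)/6)² = 4.000
te_Task 3 = (11 + 4·14 + 17)/6 = 84/6 = 14; σ²_Task 3 = ((17−11)/6)² = 1.000
te_Task 4 = (5 + 4·9 + 25)/6 = 66/6 = 11; σ²_Task 4 = ((25−5)/6)² = 11.111
te_Task 5 = (1 + 4·2 + 3)/6 = 12/6 = 2; σ²_Task 5 = ((3−1)/6)² = 0.111
te_Task 6 = (2 + 4·5 + 14)/6 = 36/6 = 6; σ²_Task 6 = ((14−2)/6)² = 4.000
te_Task 7 = (2 + 4·4 + 6)/6 = 24/6 = 4; σ²_Task 7 = ((6−2)/6)² = 0.444
te_Task 8 = (2 + 4·3 + 16)/6 = 30/6 = 5; σ²_Task 8 = ((16−2)/6)² = 5.444
te_Task 9 = (7 + 4·13 + 19)/6 = 78/6 = 13; σ²_Task 9 = ((19−7)/6)² = 4.000
te_Task 10 = (9 + 4·10 + 17)/6 = 66/6 = 11; σ²_Task 10 = ((17−9)/6)² = 1.778

Forward pass:
ES_Task 1 = 0; EF_Task 1 = 14
ES_Task 2 = 0; EF_Task 2 = 7
ES_Task 3 = 0; EF_Task 3 = 14
ES_Task 4 = 0; EF_Task 4 = 11
ES_Task 5 = max(EF_Task 1=14, EF_Task 4=11) = 14; EF_Task 5 = 14+2 = 16
ES_Task 6 = 7; EF_Task 6 = 7+6 = 13
ES_Task 7 = max(EF_Task 3=14, EF_Task 4=11) = 14; EF_Task 7 = 14+4 = 18
ES_Task 8 = max(EF_Task 2=7, EF_Task 5=16) = 16; EF_Task 8 = 16+5 = 21
ES_Task 9 = max(EF_Task 2=7, EF_Task 3=14) = 14; EF_Task 9 = 14+13 = 27
ES_Task 10 = max(EF_Task 6=13, EF_Task 7=18, EF_Task 8=21, EF_Task 9=27) = 27; EF_Task 10 = 27+11 = 38
Expected project duration μ = 38 hours. Critical path: Task 3 → Task 9 → Task 10.

Variances on critical path: σ²_Task 3=1.000, σ²_Task 9=4.000, σ²_Task 10=1.778.
Largest is σ²_Task 9 = 4.000.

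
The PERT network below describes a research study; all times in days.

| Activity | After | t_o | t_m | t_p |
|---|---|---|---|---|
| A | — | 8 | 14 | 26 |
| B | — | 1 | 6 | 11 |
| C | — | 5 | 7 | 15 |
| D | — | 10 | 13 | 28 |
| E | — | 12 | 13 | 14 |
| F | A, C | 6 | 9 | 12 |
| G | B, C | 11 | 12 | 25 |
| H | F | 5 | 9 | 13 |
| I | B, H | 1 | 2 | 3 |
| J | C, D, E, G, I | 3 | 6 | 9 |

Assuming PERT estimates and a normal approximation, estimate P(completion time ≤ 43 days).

0.711

te_A = (8 + 4·14 + 26)/6 = 90/6 = 15; σ²_A = ((26−8)/6)² = 9.000
te_B = (1 + 4·6 + 11)/6 = 36/6 = 6; σ²_B = ((11−1)/6)² = 2.778
te_C = (5 + 4·7 + 15)/6 = 48/6 = 8; σ²_C = ((15−5)/6)² = 2.778
te_D = (10 + 4·13 + 28)/6 = 90/6 = 15; σ²_D = ((28−10)/6)² = 9.000
te_E = (12 + 4·13 + 14)/6 = 78/6 = 13; σ²_E = ((14−12)/6)² = 0.111
te_F = (6 + 4·9 + 12)/6 = 54/6 = 9; σ²_F = ((12−6)/6)² = 1.000
te_G = (11 + 4·12 + 25)/6 = 84/6 = 14; σ²_G = ((25−11)/6)² = 5.444
te_H = (5 + 4·9 + 13)/6 = 54/6 = 9; σ²_H = ((13−5)/6)² = 1.778
te_I = (1 + 4·2 + 3)/6 = 12/6 = 2; σ²_I = ((3−1)/6)² = 0.111
te_J = (3 + 4·6 + 9)/6 = 36/6 = 6; σ²_J = ((9−3)/6)² = 1.000

Forward pass:
ES_A = 0; EF_A = 15
ES_B = 0; EF_B = 6
ES_C = 0; EF_C = 8
ES_D = 0; EF_D = 15
ES_E = 0; EF_E = 13
ES_F = max(EF_A=15, EF_C=8) = 15; EF_F = 15+9 = 24
ES_G = max(EF_B=6, EF_C=8) = 8; EF_G = 8+14 = 22
ES_H = 24; EF_H = 24+9 = 33
ES_I = max(EF_B=6, EF_H=33) = 33; EF_I = 33+2 = 35
ES_J = max(EF_C=8, EF_D=15, EF_E=13, EF_G=22, EF_I=35) = 35; EF_J = 35+6 = 41
Expected project duration μ = 41 days. Critical path: A → F → H → I → J.

Variance along critical path = 9.000 + 1.000 + 1.778 + 0.111 + 1.000 = 12.889; σ = √12.889 = 3.590 days.
Z = (43 − 41) / 3.590 = 0.557
P(T ≤ 43) = Φ(0.557) ≈ 0.711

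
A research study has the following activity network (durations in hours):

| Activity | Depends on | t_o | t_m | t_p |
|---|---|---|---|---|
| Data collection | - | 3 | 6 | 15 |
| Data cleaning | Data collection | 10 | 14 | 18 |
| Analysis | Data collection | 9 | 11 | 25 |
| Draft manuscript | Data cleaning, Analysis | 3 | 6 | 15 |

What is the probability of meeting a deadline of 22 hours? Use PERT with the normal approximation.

te_Data collection = (3 + 4·6 + 15)/6 = 42/6 = 7; σ²_Data collection = ((15−3)/6)² = 4.000
te_Data cleaning = (10 + 4·14 + 18)/6 = 84/6 = 14; σ²_Data cleaning = ((18−10)/6)² = 1.778
te_Analysis = (9 + 4·11 + 25)/6 = 78/6 = 13; σ²_Analysis = ((25−9)/6)² = 7.111
te_Draft manuscript = (3 + 4·6 + 15)/6 = 42/6 = 7; σ²_Draft manuscript = ((15−3)/6)² = 4.000

Forward pass:
ES_Data collection = 0; EF_Data collection = 7
ES_Data cleaning = 7; EF_Data cleaning = 7+14 = 21
ES_Analysis = 7; EF_Analysis = 7+13 = 20
ES_Draft manuscript = max(EF_Data cleaning=21, EF_Analysis=20) = 21; EF_Draft manuscript = 21+7 = 28
Expected project duration μ = 28 hours. Critical path: Data collection → Data cleaning → Draft manuscript.

Variance along critical path = 4.000 + 1.778 + 4.000 = 9.778; σ = √9.778 = 3.127 hours.
Z = (22 − 28) / 3.127 = -1.919
P(T ≤ 22) = Φ(-1.919) ≈ 0.028

0.028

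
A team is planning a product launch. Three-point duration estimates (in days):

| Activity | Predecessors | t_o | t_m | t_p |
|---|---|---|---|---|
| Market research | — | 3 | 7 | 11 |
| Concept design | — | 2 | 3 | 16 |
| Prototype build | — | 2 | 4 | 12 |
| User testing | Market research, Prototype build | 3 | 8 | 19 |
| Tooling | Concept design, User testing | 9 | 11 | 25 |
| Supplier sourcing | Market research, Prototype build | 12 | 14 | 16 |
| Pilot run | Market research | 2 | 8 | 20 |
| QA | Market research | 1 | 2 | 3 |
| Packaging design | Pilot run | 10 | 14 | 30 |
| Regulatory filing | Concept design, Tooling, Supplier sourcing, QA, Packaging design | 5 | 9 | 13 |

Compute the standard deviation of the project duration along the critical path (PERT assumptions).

te_Market research = (3 + 4·7 + 11)/6 = 42/6 = 7; σ²_Market research = ((11−3)/6)² = 1.778
te_Concept design = (2 + 4·3 + 16)/6 = 30/6 = 5; σ²_Concept design = ((16−2)/6)² = 5.444
te_Prototype build = (2 + 4·4 + 12)/6 = 30/6 = 5; σ²_Prototype build = ((12−2)/6)² = 2.778
te_User testing = (3 + 4·8 + 19)/6 = 54/6 = 9; σ²_User testing = ((19−3)/6)² = 7.111
te_Tooling = (9 + 4·11 + 25)/6 = 78/6 = 13; σ²_Tooling = ((25−9)/6)² = 7.111
te_Supplier sourcing = (12 + 4·14 + 16)/6 = 84/6 = 14; σ²_Supplier sourcing = ((16−12)/6)² = 0.444
te_Pilot run = (2 + 4·8 + 20)/6 = 54/6 = 9; σ²_Pilot run = ((20−2)/6)² = 9.000
te_QA = (1 + 4·2 + 3)/6 = 12/6 = 2; σ²_QA = ((3−1)/6)² = 0.111
te_Packaging design = (10 + 4·14 + 30)/6 = 96/6 = 16; σ²_Packaging design = ((30−10)/6)² = 11.111
te_Regulatory filing = (5 + 4·9 + 13)/6 = 54/6 = 9; σ²_Regulatory filing = ((13−5)/6)² = 1.778

Forward pass:
ES_Market research = 0; EF_Market research = 7
ES_Concept design = 0; EF_Concept design = 5
ES_Prototype build = 0; EF_Prototype build = 5
ES_User testing = max(EF_Market research=7, EF_Prototype build=5) = 7; EF_User testing = 7+9 = 16
ES_Tooling = max(EF_Concept design=5, EF_User testing=16) = 16; EF_Tooling = 16+13 = 29
ES_Supplier sourcing = max(EF_Market research=7, EF_Prototype build=5) = 7; EF_Supplier sourcing = 7+14 = 21
ES_Pilot run = 7; EF_Pilot run = 7+9 = 16
ES_QA = 7; EF_QA = 7+2 = 9
ES_Packaging design = 16; EF_Packaging design = 16+16 = 32
ES_Regulatory filing = max(EF_Concept design=5, EF_Tooling=29, EF_Supplier sourcing=21, EF_QA=9, EF_Packaging design=32) = 32; EF_Regulatory filing = 32+9 = 41
Expected project duration μ = 41 days. Critical path: Market research → Pilot run → Packaging design → Regulatory filing.

Variance along critical path = 1.778 + 9.000 + 11.111 + 1.778 = 23.667
σ = √23.667 = 4.865 days

4.86 days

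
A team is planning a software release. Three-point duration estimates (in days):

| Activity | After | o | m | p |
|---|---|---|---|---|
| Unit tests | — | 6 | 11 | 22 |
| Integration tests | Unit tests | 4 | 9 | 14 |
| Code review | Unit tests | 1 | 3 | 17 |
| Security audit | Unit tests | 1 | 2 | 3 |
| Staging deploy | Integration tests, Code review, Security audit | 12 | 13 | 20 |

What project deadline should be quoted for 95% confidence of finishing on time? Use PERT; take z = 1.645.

te_Unit tests = (6 + 4·11 + 22)/6 = 72/6 = 12; σ²_Unit tests = ((22−6)/6)² = 7.111
te_Integration tests = (4 + 4·9 + 14)/6 = 54/6 = 9; σ²_Integration tests = ((14−4)/6)² = 2.778
te_Code review = (1 + 4·3 + 17)/6 = 30/6 = 5; σ²_Code review = ((17−1)/6)² = 7.111
te_Security audit = (1 + 4·2 + 3)/6 = 12/6 = 2; σ²_Security audit = ((3−1)/6)² = 0.111
te_Staging deploy = (12 + 4·13 + 20)/6 = 84/6 = 14; σ²_Staging deploy = ((20−12)/6)² = 1.778

Forward pass:
ES_Unit tests = 0; EF_Unit tests = 12
ES_Integration tests = 12; EF_Integration tests = 12+9 = 21
ES_Code review = 12; EF_Code review = 12+5 = 17
ES_Security audit = 12; EF_Security audit = 12+2 = 14
ES_Staging deploy = max(EF_Integration tests=21, EF_Code review=17, EF_Security audit=14) = 21; EF_Staging deploy = 21+14 = 35
Expected project duration μ = 35 days. Critical path: Unit tests → Integration tests → Staging deploy.

Variance along critical path = 7.111 + 2.778 + 1.778 = 11.667; σ = 3.416 days.
D = μ + z·σ = 35 + 1.645·3.416 = 40.6 days

40.6 days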